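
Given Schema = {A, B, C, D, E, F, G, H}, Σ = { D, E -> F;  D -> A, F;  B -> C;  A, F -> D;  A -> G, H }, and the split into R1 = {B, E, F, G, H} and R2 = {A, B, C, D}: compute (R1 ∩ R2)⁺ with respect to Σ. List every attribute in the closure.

B, C

R1 ∩ R2 = {B}.
B → C applies, adding C
Closure: {B, C}.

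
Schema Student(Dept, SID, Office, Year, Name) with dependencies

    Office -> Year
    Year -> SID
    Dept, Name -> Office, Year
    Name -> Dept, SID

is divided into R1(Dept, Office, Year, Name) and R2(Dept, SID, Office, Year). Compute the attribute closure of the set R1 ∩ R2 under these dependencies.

R1 ∩ R2 = {Dept, Office, Year}.
Year → SID applies, adding SID
Closure: {Dept, SID, Office, Year}.

Dept, SID, Office, Year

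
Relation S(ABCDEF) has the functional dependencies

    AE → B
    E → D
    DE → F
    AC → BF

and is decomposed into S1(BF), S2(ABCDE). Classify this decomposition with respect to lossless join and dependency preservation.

Lossless test: (B)⁺ = {B}, which is a superkey of neither fragment — lossy.
Dependency preservation: the restricted closure of {DE} across the fragments never reaches {F}, so DE → F cannot be enforced without a join — not preserved.

lossy and not dependency-preserving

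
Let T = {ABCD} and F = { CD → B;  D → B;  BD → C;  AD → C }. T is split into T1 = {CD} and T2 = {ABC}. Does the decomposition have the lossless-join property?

Common attributes: T1 ∩ T2 = {C}.
No dependency enlarges {C}, so (C)⁺ = {C}.
The closure contains neither all of T1 = {CD} nor all of T2 = {ABC}, so the common attributes are not a superkey of either fragment. The join is lossy.

No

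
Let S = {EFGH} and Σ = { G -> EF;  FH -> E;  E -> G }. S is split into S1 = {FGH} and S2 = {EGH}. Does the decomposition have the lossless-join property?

Common attributes: S1 ∩ S2 = {GH}.
Closure of {GH}: G → EF applies, adding EF. So (GH)⁺ = {EFGH}.
This closure contains every attribute of S1, so S1 ∩ S2 → S1. The join is lossless.

Yes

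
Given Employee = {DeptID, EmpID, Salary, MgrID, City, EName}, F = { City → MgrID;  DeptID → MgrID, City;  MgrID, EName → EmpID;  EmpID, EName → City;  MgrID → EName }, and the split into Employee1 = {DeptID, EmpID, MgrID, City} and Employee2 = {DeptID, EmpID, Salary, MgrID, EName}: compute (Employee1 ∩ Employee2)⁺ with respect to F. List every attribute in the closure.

Employee1 ∩ Employee2 = {DeptID, EmpID, MgrID}.
DeptID → MgrID, City applies, adding City
MgrID → EName applies, adding EName
Closure: {DeptID, EmpID, MgrID, City, EName}.

DeptID, EmpID, MgrID, City, EName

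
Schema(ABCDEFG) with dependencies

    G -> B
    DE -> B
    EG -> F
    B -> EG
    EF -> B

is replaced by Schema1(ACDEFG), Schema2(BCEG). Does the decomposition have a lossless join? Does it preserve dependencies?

Lossless test: (CEG)⁺ = {BCEFG}, which contains all of one fragment — lossless.
Dependency preservation: DE → B; EF → B are not contained in any single fragment, but the restricted closure of each left-hand side across the fragments still reaches the right-hand side; the remaining FDs each lie inside some fragment. All dependencies are preserved.

lossless and dependency-preserving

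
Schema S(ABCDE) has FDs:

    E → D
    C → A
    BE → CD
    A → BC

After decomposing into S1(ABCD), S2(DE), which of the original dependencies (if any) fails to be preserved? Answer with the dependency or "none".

Check BE → CD: no single fragment contains all of {BCDE}, and the restricted closure of {BE} across the fragments never reaches {CD}.
E → D is preserved.
C → A is preserved.
A → BC is preserved.

BE → CD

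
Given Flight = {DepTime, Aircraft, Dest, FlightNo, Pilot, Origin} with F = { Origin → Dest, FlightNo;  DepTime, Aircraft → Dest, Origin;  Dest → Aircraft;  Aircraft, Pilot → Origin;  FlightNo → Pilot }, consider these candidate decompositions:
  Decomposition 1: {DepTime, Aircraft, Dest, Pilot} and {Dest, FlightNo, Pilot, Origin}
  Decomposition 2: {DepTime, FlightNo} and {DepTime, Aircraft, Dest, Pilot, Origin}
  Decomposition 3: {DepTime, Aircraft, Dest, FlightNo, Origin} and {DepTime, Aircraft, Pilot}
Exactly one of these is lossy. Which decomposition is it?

Decomposition 2

Decomposition 1: common = {Dest, Pilot}, closure = {Aircraft, Dest, FlightNo, Pilot, Origin} → lossless.
Decomposition 2: common = {DepTime}, closure = {DepTime} → lossy.
Decomposition 3: common = {DepTime, Aircraft}, closure = {DepTime, Aircraft, Dest, FlightNo, Pilot, Origin} → lossless.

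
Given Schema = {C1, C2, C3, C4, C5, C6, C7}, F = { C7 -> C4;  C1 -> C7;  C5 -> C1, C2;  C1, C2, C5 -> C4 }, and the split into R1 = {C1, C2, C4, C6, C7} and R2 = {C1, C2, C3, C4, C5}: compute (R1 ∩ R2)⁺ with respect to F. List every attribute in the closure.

R1 ∩ R2 = {C1, C2, C4}.
C1 → C7 applies, adding C7
Closure: {C1, C2, C4, C7}.

C1, C2, C4, C7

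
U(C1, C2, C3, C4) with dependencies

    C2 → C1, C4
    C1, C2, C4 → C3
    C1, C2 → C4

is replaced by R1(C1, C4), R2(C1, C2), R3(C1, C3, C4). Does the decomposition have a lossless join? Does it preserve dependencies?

lossy and not dependency-preserving

Lossless test (chase): applying each FD to every pair of rows produces no changes in the tableau, so no row becomes fully distinguished — the join is lossy.
Dependency preservation: the restricted closure of {C2} across the fragments never reaches {C1, C4}, so C2 → C1, C4 cannot be enforced without a join — not preserved.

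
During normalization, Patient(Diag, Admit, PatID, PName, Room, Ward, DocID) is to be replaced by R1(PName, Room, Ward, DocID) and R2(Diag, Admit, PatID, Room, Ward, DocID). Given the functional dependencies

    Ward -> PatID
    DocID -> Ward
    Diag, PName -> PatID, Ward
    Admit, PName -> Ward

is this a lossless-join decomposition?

No

Common attributes: R1 ∩ R2 = {Room, Ward, DocID}.
Closure of {Room, Ward, DocID}: Ward → PatID applies, adding PatID. So (Room, Ward, DocID)⁺ = {PatID, Room, Ward, DocID}.
The closure contains neither all of R1 = {PName, Room, Ward, DocID} nor all of R2 = {Diag, Admit, PatID, Room, Ward, DocID}, so the common attributes are not a superkey of either fragment. The join is lossy.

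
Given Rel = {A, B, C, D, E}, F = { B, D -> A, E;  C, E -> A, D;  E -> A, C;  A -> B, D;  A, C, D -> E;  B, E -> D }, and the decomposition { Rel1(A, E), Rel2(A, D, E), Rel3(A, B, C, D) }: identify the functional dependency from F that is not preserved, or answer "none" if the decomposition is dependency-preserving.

B, D → A, E: restricted closure across fragments reaches A, E.
C, E → A, D: restricted closure across fragments reaches A, D.
E → A, C: restricted closure across fragments reaches A, C.
A → B, D lies within Rel3.
A, C, D → E: restricted closure across fragments reaches E.
B, E → D: restricted closure across fragments reaches D.
Every dependency is enforceable on the fragments, so the decomposition is dependency-preserving.

none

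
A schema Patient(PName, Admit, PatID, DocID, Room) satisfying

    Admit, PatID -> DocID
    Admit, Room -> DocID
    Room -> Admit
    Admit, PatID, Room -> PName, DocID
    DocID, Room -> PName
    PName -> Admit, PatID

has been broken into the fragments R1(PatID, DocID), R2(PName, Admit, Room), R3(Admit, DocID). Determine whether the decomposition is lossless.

No

Chase test. Columns are PName, Admit, PatID, DocID, Room; row i has aⱼ where attribute j ∈ Ri, else bᵢⱼ.
Initial tableau (one row per fragment):
  row 1: b11 b12 a3 a4 b15
  row 2: a1 a2 b23 b24 a5
  row 3: b31 a2 b33 a4 b35
No row becomes fully distinguished — the join is lossy.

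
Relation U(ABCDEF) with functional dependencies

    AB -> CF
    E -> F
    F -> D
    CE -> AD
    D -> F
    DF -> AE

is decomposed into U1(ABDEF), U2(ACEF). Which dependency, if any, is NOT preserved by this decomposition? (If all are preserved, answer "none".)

Check AB → CF: no single fragment contains all of {ABCF}, and the restricted closure of {AB} across the fragments never reaches {CF}.
E → F is preserved.
F → D is preserved.
CE → AD is preserved.
D → F is preserved.
DF → AE is preserved.

AB -> CF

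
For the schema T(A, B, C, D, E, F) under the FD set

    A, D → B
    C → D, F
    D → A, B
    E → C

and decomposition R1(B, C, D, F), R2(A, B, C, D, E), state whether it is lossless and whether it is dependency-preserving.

Lossless test: (B, C, D)⁺ = {A, B, C, D, F}, which contains all of one fragment — lossless.
Dependency preservation: every FD's attributes lie within a single fragment, so each can be enforced locally — preserved.

lossless and dependency-preserving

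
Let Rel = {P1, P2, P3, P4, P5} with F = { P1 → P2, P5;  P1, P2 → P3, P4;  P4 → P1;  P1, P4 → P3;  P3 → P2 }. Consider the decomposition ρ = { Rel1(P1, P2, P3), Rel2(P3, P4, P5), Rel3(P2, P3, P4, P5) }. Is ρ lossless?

No

Chase test. Columns are P1, P2, P3, P4, P5; row i has aⱼ where attribute j ∈ Reli, else bᵢⱼ.
Initial tableau (one row per fragment):
  row 1: a1 a2 a3 b14 b15
  row 2: b21 b22 a3 a4 a5
  row 3: b31 a2 a3 a4 a5
Rows 2 and 3 agree on P4; apply P4→P1 and equate their P1 entries.
Rows 1 and 2 agree on P3; apply P3→P2 and equate their P2 entries.
No row becomes fully distinguished — the join is lossy.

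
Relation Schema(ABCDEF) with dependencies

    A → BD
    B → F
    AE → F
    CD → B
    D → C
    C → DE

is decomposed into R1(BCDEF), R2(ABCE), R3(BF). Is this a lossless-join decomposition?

Yes

Chase test. Columns are ABCDEF; row i has aⱼ where attribute j ∈ Ri, else bᵢⱼ.
Initial tableau (one row per fragment):
  row 1: b11 a2 a3 a4 a5 a6
  row 2: a1 a2 a3 b24 a5 b26
  row 3: b31 a2 b33 b34 b35 a6
Rows 1 and 2 agree on B; apply B→F and equate their F entries.
Rows 1 and 2 agree on C; apply C→DE and equate their DE entries.
Row 2 is now all distinguished symbols — the join is lossless.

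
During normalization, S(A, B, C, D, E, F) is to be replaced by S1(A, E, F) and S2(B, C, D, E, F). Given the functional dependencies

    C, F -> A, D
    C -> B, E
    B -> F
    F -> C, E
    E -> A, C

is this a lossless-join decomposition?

Common attributes: S1 ∩ S2 = {E, F}.
Closure of {E, F}: F → C, E applies, adding C; E → A, C applies, adding A; C, F → A, D applies, adding D; C → B, E applies, adding B. So (E, F)⁺ = {A, B, C, D, E, F}.
This closure contains every attribute of S1, so S1 ∩ S2 → S1. The join is lossless.

Yes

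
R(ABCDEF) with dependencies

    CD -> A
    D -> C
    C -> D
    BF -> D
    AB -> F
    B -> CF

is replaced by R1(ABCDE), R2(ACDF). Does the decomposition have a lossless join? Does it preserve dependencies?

lossy and not dependency-preserving

Lossless test: (ACD)⁺ = {ACD}, which is a superkey of neither fragment — lossy.
Dependency preservation: the restricted closure of {AB} across the fragments never reaches {F}, so AB → F cannot be enforced without a join — not preserved.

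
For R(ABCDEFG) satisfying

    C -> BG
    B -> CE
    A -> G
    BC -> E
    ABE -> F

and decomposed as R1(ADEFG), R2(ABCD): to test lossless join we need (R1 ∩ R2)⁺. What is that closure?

R1 ∩ R2 = {AD}.
A → G applies, adding G
Closure: {ADG}.

ADG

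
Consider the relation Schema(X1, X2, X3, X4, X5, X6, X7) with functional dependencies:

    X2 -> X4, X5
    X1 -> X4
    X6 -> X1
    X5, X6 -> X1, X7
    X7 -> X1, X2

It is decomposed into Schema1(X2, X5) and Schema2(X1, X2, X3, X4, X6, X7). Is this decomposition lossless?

Yes

Common attributes: Schema1 ∩ Schema2 = {X2}.
Closure of {X2}: X2 → X4, X5 applies, adding X4, X5. So (X2)⁺ = {X2, X4, X5}.
This closure contains every attribute of Schema1, so Schema1 ∩ Schema2 → Schema1. The join is lossless.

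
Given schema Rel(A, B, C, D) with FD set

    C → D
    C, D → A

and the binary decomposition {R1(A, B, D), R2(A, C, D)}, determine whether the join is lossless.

No

Common attributes: R1 ∩ R2 = {A, D}.
No dependency enlarges {A, D}, so (A, D)⁺ = {A, D}.
The closure contains neither all of R1 = {A, B, D} nor all of R2 = {A, C, D}, so the common attributes are not a superkey of either fragment. The join is lossy.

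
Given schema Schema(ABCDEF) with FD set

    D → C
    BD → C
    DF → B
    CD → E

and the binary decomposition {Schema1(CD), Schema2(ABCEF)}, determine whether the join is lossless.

Common attributes: Schema1 ∩ Schema2 = {C}.
No dependency enlarges {C}, so (C)⁺ = {C}.
The closure contains neither all of Schema1 = {CD} nor all of Schema2 = {ABCEF}, so the common attributes are not a superkey of either fragment. The join is lossy.

No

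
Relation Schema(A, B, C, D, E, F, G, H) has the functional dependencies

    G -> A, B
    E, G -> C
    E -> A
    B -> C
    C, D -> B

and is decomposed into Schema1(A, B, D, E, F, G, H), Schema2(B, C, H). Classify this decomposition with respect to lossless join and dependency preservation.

Lossless test: (B, H)⁺ = {B, C, H}, which contains all of one fragment — lossless.
Dependency preservation: the restricted closure of {C, D} across the fragments never reaches {B}, so C, D → B cannot be enforced without a join — not preserved.

lossless but not dependency-preserving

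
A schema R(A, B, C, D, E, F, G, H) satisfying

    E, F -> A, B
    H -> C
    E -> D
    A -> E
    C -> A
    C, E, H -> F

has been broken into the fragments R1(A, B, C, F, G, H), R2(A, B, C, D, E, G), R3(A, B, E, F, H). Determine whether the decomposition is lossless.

Chase test. Columns are A, B, C, D, E, F, G, H; row i has aⱼ where attribute j ∈ Ri, else bᵢⱼ.
Initial tableau (one row per fragment):
  row 1: a1 a2 a3 b14 b15 a6 a7 a8
  row 2: a1 a2 a3 a4 a5 b26 a7 b28
  row 3: a1 a2 b33 b34 a5 a6 b37 a8
Rows 1 and 3 agree on H; apply H→C and equate their C entries.
Rows 2 and 3 agree on E; apply E→D and equate their D entries.
Rows 1 and 2 agree on A; apply A→E and equate their E entries.
Rows 1 and 2 agree on E; apply E→D and equate their D entries.
Row 1 is now all distinguished symbols — the join is lossless.

Yes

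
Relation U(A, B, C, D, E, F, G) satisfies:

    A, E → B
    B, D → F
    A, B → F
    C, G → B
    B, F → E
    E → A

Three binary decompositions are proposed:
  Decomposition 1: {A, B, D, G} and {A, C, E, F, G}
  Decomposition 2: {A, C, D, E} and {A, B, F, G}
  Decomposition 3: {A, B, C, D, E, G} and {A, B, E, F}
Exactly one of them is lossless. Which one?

Decomposition 3

Decomposition 1: common = {A, G}, closure = {A, G} → lossy.
Decomposition 2: common = {A}, closure = {A} → lossy.
Decomposition 3: common = {A, B, E}, closure = {A, B, E, F} → lossless.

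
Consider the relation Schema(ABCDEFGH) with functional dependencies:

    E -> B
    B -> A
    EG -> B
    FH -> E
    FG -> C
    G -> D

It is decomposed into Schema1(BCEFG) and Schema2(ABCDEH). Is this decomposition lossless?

Common attributes: Schema1 ∩ Schema2 = {BCE}.
Closure of {BCE}: B → A applies, adding A. So (BCE)⁺ = {ABCE}.
The closure contains neither all of Schema1 = {BCEFG} nor all of Schema2 = {ABCDEH}, so the common attributes are not a superkey of either fragment. The join is lossy.

No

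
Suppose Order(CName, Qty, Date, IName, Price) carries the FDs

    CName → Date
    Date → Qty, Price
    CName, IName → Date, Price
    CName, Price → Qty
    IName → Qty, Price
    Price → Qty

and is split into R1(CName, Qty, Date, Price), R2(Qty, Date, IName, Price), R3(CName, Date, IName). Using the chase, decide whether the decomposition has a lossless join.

Chase test. Columns are CName, Qty, Date, IName, Price; row i has aⱼ where attribute j ∈ Ri, else bᵢⱼ.
Initial tableau (one row per fragment):
  row 1: a1 a2 a3 b14 a5
  row 2: b21 a2 a3 a4 a5
  row 3: a1 b32 a3 a4 b35
Rows 1 and 3 agree on Date; apply Date→Qty, Price and equate their Qty, Price entries.
Row 3 is now all distinguished symbols — the join is lossless.

Yes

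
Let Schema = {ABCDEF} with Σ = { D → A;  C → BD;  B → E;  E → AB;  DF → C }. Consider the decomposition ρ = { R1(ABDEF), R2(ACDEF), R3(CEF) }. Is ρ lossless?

Chase test. Columns are ABCDEF; row i has aⱼ where attribute j ∈ Ri, else bᵢⱼ.
Initial tableau (one row per fragment):
  row 1: a1 a2 b13 a4 a5 a6
  row 2: a1 b22 a3 a4 a5 a6
  row 3: b31 b32 a3 b34 a5 a6
Rows 2 and 3 agree on C; apply C→BD and equate their BD entries.
Rows 1 and 2 agree on E; apply E→AB and equate their AB entries.
Rows 1 and 3 agree on E; apply E→AB and equate their AB entries.
Rows 1 and 2 agree on DF; apply DF→C and equate their C entries.
Row 1 is now all distinguished symbols — the join is lossless.

Yes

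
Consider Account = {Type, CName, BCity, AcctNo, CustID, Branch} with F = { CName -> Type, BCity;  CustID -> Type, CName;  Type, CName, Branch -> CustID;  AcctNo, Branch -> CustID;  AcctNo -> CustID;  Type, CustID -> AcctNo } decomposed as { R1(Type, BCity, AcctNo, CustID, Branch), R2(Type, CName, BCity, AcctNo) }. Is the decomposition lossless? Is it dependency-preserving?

lossless but not dependency-preserving

Lossless test: (Type, BCity, AcctNo)⁺ = {Type, CName, BCity, AcctNo, CustID}, which contains all of one fragment — lossless.
Dependency preservation: the restricted closure of {Type, CName, Branch} across the fragments never reaches {CustID}, so Type, CName, Branch → CustID cannot be enforced without a join — not preserved.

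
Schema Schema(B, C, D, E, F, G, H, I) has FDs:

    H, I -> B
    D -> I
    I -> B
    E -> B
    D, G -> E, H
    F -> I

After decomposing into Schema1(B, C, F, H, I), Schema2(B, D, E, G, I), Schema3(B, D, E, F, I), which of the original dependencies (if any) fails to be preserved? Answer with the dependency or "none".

D, G -> E, H

Check D, G → E, H: no single fragment contains all of {D, E, G, H}, and the restricted closure of {D, G} across the fragments never reaches {E, H}.
H, I → B is preserved.
D → I is preserved.
I → B is preserved.
E → B is preserved.
F → I is preserved.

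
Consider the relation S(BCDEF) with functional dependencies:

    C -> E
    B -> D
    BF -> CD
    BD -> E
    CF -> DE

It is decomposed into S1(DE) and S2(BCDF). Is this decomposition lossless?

No

Common attributes: S1 ∩ S2 = {D}.
No dependency enlarges {D}, so (D)⁺ = {D}.
The closure contains neither all of S1 = {DE} nor all of S2 = {BCDF}, so the common attributes are not a superkey of either fragment. The join is lossy.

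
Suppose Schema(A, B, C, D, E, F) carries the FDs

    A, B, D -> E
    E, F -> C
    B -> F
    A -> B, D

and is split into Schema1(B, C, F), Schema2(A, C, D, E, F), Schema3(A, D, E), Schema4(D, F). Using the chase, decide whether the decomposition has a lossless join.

Chase test. Columns are A, B, C, D, E, F; row i has aⱼ where attribute j ∈ Schemai, else bᵢⱼ.
Initial tableau (one row per fragment):
  row 1: b11 a2 a3 b14 b15 a6
  row 2: a1 b22 a3 a4 a5 a6
  row 3: a1 b32 b33 a4 a5 b36
  row 4: b41 b42 b43 a4 b45 a6
Rows 2 and 3 agree on A; apply A→B, D and equate their B, D entries.
Rows 2 and 3 agree on B; apply B→F and equate their F entries.
Rows 2 and 3 agree on E, F; apply E, F→C and equate their C entries.
No row becomes fully distinguished — the join is lossy.

No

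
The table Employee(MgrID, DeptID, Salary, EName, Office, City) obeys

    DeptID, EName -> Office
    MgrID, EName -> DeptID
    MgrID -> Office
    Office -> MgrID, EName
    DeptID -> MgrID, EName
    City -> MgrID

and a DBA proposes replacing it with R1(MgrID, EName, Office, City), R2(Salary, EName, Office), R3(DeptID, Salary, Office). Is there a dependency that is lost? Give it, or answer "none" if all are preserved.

DeptID, EName → Office: restricted closure across fragments reaches Office.
MgrID, EName → DeptID: restricted closure across fragments reaches DeptID.
MgrID → Office lies within R1.
Office → MgrID, EName lies within R1.
DeptID → MgrID, EName: restricted closure across fragments reaches MgrID, EName.
City → MgrID lies within R1.
Every dependency is enforceable on the fragments, so the decomposition is dependency-preserving.

none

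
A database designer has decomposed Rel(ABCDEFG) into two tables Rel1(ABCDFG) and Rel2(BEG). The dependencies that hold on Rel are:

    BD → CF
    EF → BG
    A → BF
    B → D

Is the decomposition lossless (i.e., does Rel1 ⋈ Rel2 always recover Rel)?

Common attributes: Rel1 ∩ Rel2 = {BG}.
Closure of {BG}: B → D applies, adding D; BD → CF applies, adding CF. So (BG)⁺ = {BCDFG}.
The closure contains neither all of Rel1 = {ABCDFG} nor all of Rel2 = {BEG}, so the common attributes are not a superkey of either fragment. The join is lossy.

No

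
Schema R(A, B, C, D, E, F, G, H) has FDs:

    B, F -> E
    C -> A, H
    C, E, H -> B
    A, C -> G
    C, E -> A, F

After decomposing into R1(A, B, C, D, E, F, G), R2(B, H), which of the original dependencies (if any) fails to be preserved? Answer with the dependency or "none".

C -> A, H

Check C → A, H: no single fragment contains all of {A, C, H}, and the restricted closure of {C} across the fragments never reaches {A, H}.
B, F → E is preserved.
C, E, H → B is preserved.
A, C → G is preserved.
C, E → A, F is preserved.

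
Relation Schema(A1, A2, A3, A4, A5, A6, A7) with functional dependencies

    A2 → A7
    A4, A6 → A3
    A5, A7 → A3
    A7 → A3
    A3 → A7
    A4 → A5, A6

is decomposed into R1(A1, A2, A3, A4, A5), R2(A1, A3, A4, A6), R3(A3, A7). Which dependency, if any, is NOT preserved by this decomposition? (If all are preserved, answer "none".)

A2 → A7: restricted closure across fragments reaches A7.
A4, A6 → A3 lies within R2.
A5, A7 → A3: restricted closure across fragments reaches A3.
A7 → A3 lies within R3.
A3 → A7 lies within R3.
A4 → A5, A6: restricted closure across fragments reaches A5, A6.
Every dependency is enforceable on the fragments, so the decomposition is dependency-preserving.

none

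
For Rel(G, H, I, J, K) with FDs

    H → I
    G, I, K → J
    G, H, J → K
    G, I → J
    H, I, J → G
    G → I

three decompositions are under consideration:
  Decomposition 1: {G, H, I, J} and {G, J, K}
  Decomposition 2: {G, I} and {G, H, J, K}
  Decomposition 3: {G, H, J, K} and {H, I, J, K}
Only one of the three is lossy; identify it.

Decomposition 1: common = {G, J}, closure = {G, I, J} → lossy.
Decomposition 2: common = {G}, closure = {G, I, J} → lossless.
Decomposition 3: common = {H, J, K}, closure = {G, H, I, J, K} → lossless.

Decomposition 1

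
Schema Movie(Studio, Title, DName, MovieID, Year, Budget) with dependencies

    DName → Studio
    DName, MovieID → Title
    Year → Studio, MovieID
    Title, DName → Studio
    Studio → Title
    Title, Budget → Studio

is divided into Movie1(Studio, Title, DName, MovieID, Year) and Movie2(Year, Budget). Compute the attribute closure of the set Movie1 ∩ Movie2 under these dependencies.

Studio, Title, MovieID, Year

Movie1 ∩ Movie2 = {Year}.
Year → Studio, MovieID applies, adding Studio, MovieID
Studio → Title applies, adding Title
Closure: {Studio, Title, MovieID, Year}.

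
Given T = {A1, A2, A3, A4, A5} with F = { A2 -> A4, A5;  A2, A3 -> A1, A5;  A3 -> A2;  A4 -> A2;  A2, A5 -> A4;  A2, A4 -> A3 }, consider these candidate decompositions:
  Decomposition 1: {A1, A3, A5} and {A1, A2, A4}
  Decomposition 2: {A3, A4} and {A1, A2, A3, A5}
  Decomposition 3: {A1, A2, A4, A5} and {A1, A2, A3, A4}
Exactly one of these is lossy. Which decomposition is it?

Decomposition 1: common = {A1}, closure = {A1} → lossy.
Decomposition 2: common = {A3}, closure = {A1, A2, A3, A4, A5} → lossless.
Decomposition 3: common = {A1, A2, A4}, closure = {A1, A2, A3, A4, A5} → lossless.

Decomposition 1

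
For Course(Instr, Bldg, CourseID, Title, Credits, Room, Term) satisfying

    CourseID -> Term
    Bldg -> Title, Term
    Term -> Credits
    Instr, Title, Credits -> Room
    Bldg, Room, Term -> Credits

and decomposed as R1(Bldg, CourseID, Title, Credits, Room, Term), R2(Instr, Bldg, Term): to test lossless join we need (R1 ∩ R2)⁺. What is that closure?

R1 ∩ R2 = {Bldg, Term}.
Bldg → Title, Term applies, adding Title
Term → Credits applies, adding Credits
Closure: {Bldg, Title, Credits, Term}.

Bldg, Title, Credits, Term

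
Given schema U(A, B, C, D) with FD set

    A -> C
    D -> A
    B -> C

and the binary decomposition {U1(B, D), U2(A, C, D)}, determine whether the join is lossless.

Common attributes: U1 ∩ U2 = {D}.
Closure of {D}: D → A applies, adding A; A → C applies, adding C. So (D)⁺ = {A, C, D}.
This closure contains every attribute of U2, so U1 ∩ U2 → U2. The join is lossless.

Yes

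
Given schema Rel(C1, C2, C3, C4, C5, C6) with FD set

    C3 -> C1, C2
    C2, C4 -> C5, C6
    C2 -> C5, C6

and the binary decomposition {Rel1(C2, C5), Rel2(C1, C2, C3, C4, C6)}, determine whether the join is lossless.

Common attributes: Rel1 ∩ Rel2 = {C2}.
Closure of {C2}: C2 → C5, C6 applies, adding C5, C6. So (C2)⁺ = {C2, C5, C6}.
This closure contains every attribute of Rel1, so Rel1 ∩ Rel2 → Rel1. The join is lossless.

Yes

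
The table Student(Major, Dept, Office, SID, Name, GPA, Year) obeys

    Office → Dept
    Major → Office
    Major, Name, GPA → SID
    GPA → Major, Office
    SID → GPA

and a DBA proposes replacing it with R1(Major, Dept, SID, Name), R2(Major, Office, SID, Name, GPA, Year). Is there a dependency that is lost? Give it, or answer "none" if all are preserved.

Check Office → Dept: no single fragment contains all of {Dept, Office}, and the restricted closure of {Office} across the fragments never reaches {Dept}.
Major → Office is preserved.
Major, Name, GPA → SID is preserved.
GPA → Major, Office is preserved.
SID → GPA is preserved.

Office → Dept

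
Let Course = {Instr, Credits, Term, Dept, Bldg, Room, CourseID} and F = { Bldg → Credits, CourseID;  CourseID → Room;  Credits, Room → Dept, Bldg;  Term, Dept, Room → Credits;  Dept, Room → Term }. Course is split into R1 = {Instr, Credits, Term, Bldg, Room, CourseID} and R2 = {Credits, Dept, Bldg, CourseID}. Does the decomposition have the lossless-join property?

Common attributes: R1 ∩ R2 = {Credits, Bldg, CourseID}.
Closure of {Credits, Bldg, CourseID}: CourseID → Room applies, adding Room; Credits, Room → Dept, Bldg applies, adding Dept; Dept, Room → Term applies, adding Term. So (Credits, Bldg, CourseID)⁺ = {Credits, Term, Dept, Bldg, Room, CourseID}.
This closure contains every attribute of R2, so R1 ∩ R2 → R2. The join is lossless.

Yes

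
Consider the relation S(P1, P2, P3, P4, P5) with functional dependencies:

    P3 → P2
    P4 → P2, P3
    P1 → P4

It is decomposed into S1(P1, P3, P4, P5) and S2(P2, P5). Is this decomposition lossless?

No

Common attributes: S1 ∩ S2 = {P5}.
No dependency enlarges {P5}, so (P5)⁺ = {P5}.
The closure contains neither all of S1 = {P1, P3, P4, P5} nor all of S2 = {P2, P5}, so the common attributes are not a superkey of either fragment. The join is lossy.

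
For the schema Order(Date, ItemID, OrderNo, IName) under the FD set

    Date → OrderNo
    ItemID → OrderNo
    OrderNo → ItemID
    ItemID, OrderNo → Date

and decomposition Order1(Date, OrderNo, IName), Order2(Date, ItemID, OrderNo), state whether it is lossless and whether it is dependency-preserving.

lossless and dependency-preserving

Lossless test: (Date, OrderNo)⁺ = {Date, ItemID, OrderNo}, which contains all of one fragment — lossless.
Dependency preservation: every FD's attributes lie within a single fragment, so each can be enforced locally — preserved.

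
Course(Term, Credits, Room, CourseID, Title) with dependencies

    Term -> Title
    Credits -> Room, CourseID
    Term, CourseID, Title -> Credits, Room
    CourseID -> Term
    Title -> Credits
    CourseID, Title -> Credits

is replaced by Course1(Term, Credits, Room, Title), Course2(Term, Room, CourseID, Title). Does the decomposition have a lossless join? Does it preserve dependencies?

lossless and dependency-preserving

Lossless test: (Term, Room, Title)⁺ = {Term, Credits, Room, CourseID, Title}, which contains all of one fragment — lossless.
Dependency preservation: Credits → Room, CourseID; Term, CourseID, Title → Credits, Room; CourseID, Title → Credits are not contained in any single fragment, but the restricted closure of each left-hand side across the fragments still reaches the right-hand side; the remaining FDs each lie inside some fragment. All dependencies are preserved.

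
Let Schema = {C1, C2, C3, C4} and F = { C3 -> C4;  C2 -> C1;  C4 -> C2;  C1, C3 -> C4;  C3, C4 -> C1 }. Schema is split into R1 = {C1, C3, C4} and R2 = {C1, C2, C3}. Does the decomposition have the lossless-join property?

Yes

Common attributes: R1 ∩ R2 = {C1, C3}.
Closure of {C1, C3}: C3 → C4 applies, adding C4; C4 → C2 applies, adding C2. So (C1, C3)⁺ = {C1, C2, C3, C4}.
This closure contains every attribute of R1, so R1 ∩ R2 → R1. The join is lossless.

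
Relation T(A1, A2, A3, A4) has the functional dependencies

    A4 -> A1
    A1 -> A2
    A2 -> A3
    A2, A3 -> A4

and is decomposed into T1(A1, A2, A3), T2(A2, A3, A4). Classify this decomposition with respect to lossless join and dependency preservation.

Lossless test: (A2, A3)⁺ = {A1, A2, A3, A4}, which contains all of one fragment — lossless.
Dependency preservation: A4 → A1 is not contained in any single fragment, but the restricted closure of its left-hand side across the fragments still reaches the right-hand side; the remaining FDs each lie inside some fragment. All dependencies are preserved.

lossless and dependency-preserving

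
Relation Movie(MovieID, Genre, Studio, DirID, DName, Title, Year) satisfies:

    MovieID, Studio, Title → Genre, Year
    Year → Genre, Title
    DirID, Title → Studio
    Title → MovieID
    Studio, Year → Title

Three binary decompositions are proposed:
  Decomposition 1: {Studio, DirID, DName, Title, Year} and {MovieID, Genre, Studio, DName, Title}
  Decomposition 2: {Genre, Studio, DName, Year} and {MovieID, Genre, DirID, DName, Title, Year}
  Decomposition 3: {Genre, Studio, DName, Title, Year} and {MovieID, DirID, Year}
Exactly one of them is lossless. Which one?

Decomposition 1: common = {Studio, DName, Title}, closure = {MovieID, Genre, Studio, DName, Title, Year} → lossless.
Decomposition 2: common = {Genre, DName, Year}, closure = {MovieID, Genre, DName, Title, Year} → lossy.
Decomposition 3: common = {Year}, closure = {MovieID, Genre, Title, Year} → lossy.

Decomposition 1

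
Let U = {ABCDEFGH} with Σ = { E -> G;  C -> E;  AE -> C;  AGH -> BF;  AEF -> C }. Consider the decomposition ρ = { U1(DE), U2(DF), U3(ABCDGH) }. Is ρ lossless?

No

Chase test. Columns are ABCDEFGH; row i has aⱼ where attribute j ∈ Ui, else bᵢⱼ.
Initial tableau (one row per fragment):
  row 1: b11 b12 b13 a4 a5 b16 b17 b18
  row 2: b21 b22 b23 a4 b25 a6 b27 b28
  row 3: a1 a2 a3 a4 b35 b36 a7 a8
No row becomes fully distinguished — the join is lossy.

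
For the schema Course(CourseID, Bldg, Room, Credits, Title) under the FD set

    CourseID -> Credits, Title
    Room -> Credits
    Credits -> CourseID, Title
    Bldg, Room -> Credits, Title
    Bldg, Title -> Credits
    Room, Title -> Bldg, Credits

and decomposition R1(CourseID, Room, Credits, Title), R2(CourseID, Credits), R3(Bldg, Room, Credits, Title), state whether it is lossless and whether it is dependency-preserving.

Lossless test (chase): Rows 1 and 2 agree on CourseID; apply CourseID→Credits, Title and equate their Credits, Title entries. Rows 1 and 3 agree on Credits; apply Credits→CourseID, Title and equate their CourseID, Title entries. Rows 1 and 3 agree on Room, Title; apply Room, Title→Bldg, Credits and equate their Bldg, Credits entries. Row 1 is now all distinguished symbols — the join is lossless.
Dependency preservation: every FD's attributes lie within a single fragment, so each can be enforced locally — preserved.

lossless and dependency-preserving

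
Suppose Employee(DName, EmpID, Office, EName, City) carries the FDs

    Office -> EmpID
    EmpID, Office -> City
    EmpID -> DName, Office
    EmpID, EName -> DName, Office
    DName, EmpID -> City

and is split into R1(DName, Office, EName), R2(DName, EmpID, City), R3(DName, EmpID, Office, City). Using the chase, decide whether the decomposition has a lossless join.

Yes

Chase test. Columns are DName, EmpID, Office, EName, City; row i has aⱼ where attribute j ∈ Ri, else bᵢⱼ.
Initial tableau (one row per fragment):
  row 1: a1 b12 a3 a4 b15
  row 2: a1 a2 b23 b24 a5
  row 3: a1 a2 a3 b34 a5
Rows 1 and 3 agree on Office; apply Office→EmpID and equate their EmpID entries.
Rows 1 and 3 agree on EmpID, Office; apply EmpID, Office→City and equate their City entries.
Rows 1 and 2 agree on EmpID; apply EmpID→DName, Office and equate their DName, Office entries.
Row 1 is now all distinguished symbols — the join is lossless.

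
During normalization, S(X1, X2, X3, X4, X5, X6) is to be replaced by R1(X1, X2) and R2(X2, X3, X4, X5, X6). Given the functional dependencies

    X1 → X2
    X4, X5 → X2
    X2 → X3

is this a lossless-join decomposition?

Common attributes: R1 ∩ R2 = {X2}.
Closure of {X2}: X2 → X3 applies, adding X3. So (X2)⁺ = {X2, X3}.
The closure contains neither all of R1 = {X1, X2} nor all of R2 = {X2, X3, X4, X5, X6}, so the common attributes are not a superkey of either fragment. The join is lossy.

No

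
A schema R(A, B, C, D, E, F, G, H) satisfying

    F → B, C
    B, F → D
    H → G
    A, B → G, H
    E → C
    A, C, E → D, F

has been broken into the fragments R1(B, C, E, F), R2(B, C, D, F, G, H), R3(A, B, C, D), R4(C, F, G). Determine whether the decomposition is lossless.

Chase test. Columns are A, B, C, D, E, F, G, H; row i has aⱼ where attribute j ∈ Ri, else bᵢⱼ.
Initial tableau (one row per fragment):
  row 1: b11 a2 a3 b14 a5 a6 b17 b18
  row 2: b21 a2 a3 a4 b25 a6 a7 a8
  row 3: a1 a2 a3 a4 b35 b36 b37 b38
  row 4: b41 b42 a3 b44 b45 a6 a7 b48
Rows 1 and 4 agree on F; apply F→B, C and equate their B, C entries.
Rows 1 and 2 agree on B, F; apply B, F→D and equate their D entries.
Rows 1 and 4 agree on B, F; apply B, F→D and equate their D entries.
No row becomes fully distinguished — the join is lossy.

No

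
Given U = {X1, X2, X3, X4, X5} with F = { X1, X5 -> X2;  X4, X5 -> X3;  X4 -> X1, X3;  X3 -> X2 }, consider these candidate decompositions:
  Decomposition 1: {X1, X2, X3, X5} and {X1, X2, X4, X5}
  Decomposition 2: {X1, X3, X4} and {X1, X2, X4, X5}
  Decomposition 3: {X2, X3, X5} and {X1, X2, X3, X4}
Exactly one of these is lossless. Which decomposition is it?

Decomposition 2

Decomposition 1: common = {X1, X2, X5}, closure = {X1, X2, X5} → lossy.
Decomposition 2: common = {X1, X4}, closure = {X1, X2, X3, X4} → lossless.
Decomposition 3: common = {X2, X3}, closure = {X2, X3} → lossy.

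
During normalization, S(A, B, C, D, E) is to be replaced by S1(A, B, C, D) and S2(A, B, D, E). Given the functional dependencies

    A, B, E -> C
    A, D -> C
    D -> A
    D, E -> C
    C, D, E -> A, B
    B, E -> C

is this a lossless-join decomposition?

Common attributes: S1 ∩ S2 = {A, B, D}.
Closure of {A, B, D}: A, D → C applies, adding C. So (A, B, D)⁺ = {A, B, C, D}.
This closure contains every attribute of S1, so S1 ∩ S2 → S1. The join is lossless.

Yes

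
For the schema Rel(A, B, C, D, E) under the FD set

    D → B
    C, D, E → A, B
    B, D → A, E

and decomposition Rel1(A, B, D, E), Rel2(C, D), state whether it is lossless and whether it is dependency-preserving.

lossless and dependency-preserving

Lossless test: (D)⁺ = {A, B, D, E}, which contains all of one fragment — lossless.
Dependency preservation: C, D, E → A, B is not contained in any single fragment, but the restricted closure of its left-hand side across the fragments still reaches the right-hand side; the remaining FDs each lie inside some fragment. All dependencies are preserved.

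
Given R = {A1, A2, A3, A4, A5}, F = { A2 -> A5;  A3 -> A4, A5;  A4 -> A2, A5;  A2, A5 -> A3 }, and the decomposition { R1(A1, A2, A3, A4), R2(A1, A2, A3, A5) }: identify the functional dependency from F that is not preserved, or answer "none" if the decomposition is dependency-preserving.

A2 → A5 lies within R2.
A3 → A4, A5: restricted closure across fragments reaches A4, A5.
A4 → A2, A5: restricted closure across fragments reaches A2, A5.
A2, A5 → A3 lies within R2.
Every dependency is enforceable on the fragments, so the decomposition is dependency-preserving.

none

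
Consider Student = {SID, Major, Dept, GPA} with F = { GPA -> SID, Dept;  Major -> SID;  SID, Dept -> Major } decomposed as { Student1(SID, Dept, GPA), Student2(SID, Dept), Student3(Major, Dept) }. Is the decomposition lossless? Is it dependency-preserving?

lossy and not dependency-preserving

Lossless test (chase): Rows 1 and 2 agree on SID, Dept; apply SID, Dept→Major and equate their Major entries. No row becomes fully distinguished — the join is lossy.
Dependency preservation: the restricted closure of {Major} across the fragments never reaches {SID}, so Major → SID cannot be enforced without a join — not preserved.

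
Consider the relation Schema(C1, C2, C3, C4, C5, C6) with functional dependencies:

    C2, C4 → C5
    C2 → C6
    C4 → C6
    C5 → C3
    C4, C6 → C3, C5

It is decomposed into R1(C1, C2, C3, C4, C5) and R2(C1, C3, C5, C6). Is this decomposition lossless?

Common attributes: R1 ∩ R2 = {C1, C3, C5}.
No dependency enlarges {C1, C3, C5}, so (C1, C3, C5)⁺ = {C1, C3, C5}.
The closure contains neither all of R1 = {C1, C2, C3, C4, C5} nor all of R2 = {C1, C3, C5, C6}, so the common attributes are not a superkey of either fragment. The join is lossy.

No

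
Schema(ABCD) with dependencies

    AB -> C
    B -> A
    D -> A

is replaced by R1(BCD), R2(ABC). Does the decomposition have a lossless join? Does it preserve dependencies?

lossless but not dependency-preserving

Lossless test: (BC)⁺ = {ABC}, which contains all of one fragment — lossless.
Dependency preservation: the restricted closure of {D} across the fragments never reaches {A}, so D → A cannot be enforced without a join — not preserved.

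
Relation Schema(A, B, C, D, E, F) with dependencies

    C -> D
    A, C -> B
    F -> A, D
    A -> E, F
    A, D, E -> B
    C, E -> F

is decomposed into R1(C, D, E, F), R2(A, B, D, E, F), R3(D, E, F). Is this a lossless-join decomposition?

Yes

Chase test. Columns are A, B, C, D, E, F; row i has aⱼ where attribute j ∈ Ri, else bᵢⱼ.
Initial tableau (one row per fragment):
  row 1: b11 b12 a3 a4 a5 a6
  row 2: a1 a2 b23 a4 a5 a6
  row 3: b31 b32 b33 a4 a5 a6
Rows 1 and 2 agree on F; apply F→A, D and equate their A, D entries.
Rows 1 and 3 agree on F; apply F→A, D and equate their A, D entries.
Rows 1 and 2 agree on A, D, E; apply A, D, E→B and equate their B entries.
Rows 1 and 3 agree on A, D, E; apply A, D, E→B and equate their B entries.
Row 1 is now all distinguished symbols — the join is lossless.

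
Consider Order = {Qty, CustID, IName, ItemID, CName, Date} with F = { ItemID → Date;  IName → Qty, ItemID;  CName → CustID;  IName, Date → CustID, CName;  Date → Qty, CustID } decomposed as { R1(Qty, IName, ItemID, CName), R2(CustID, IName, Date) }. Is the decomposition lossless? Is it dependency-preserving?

lossless but not dependency-preserving

Lossless test: (IName)⁺ = {Qty, CustID, IName, ItemID, CName, Date}, which contains all of one fragment — lossless.
Dependency preservation: the restricted closure of {ItemID} across the fragments never reaches {Date}, so ItemID → Date cannot be enforced without a join — not preserved.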